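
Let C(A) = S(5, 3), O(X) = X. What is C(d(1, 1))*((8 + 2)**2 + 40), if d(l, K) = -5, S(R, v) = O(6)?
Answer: 840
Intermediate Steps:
S(R, v) = 6
C(A) = 6
C(d(1, 1))*((8 + 2)**2 + 40) = 6*((8 + 2)**2 + 40) = 6*(10**2 + 40) = 6*(100 + 40) = 6*140 = 840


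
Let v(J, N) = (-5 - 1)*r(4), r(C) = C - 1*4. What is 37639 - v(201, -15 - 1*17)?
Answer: 37639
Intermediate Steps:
r(C) = -4 + C (r(C) = C - 4 = -4 + C)
v(J, N) = 0 (v(J, N) = (-5 - 1)*(-4 + 4) = -6*0 = 0)
37639 - v(201, -15 - 1*17) = 37639 - 1*0 = 37639 + 0 = 37639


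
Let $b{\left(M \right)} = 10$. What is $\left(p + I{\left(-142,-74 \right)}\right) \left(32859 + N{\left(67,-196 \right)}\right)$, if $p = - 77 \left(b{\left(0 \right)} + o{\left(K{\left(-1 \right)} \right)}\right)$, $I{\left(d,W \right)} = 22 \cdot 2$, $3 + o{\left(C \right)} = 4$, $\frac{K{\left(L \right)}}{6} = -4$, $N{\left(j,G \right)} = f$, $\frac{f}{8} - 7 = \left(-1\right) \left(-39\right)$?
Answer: $-26681281$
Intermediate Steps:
$f = 368$ ($f = 56 + 8 \left(\left(-1\right) \left(-39\right)\right) = 56 + 8 \cdot 39 = 56 + 312 = 368$)
$N{\left(j,G \right)} = 368$
$K{\left(L \right)} = -24$ ($K{\left(L \right)} = 6 \left(-4\right) = -24$)
$o{\left(C \right)} = 1$ ($o{\left(C \right)} = -3 + 4 = 1$)
$I{\left(d,W \right)} = 44$
$p = -847$ ($p = - 77 \left(10 + 1\right) = \left(-77\right) 11 = -847$)
$\left(p + I{\left(-142,-74 \right)}\right) \left(32859 + N{\left(67,-196 \right)}\right) = \left(-847 + 44\right) \left(32859 + 368\right) = \left(-803\right) 33227 = -26681281$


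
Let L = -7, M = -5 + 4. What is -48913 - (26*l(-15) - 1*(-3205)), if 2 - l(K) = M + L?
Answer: -52378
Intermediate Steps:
M = -1
l(K) = 10 (l(K) = 2 - (-1 - 7) = 2 - 1*(-8) = 2 + 8 = 10)
-48913 - (26*l(-15) - 1*(-3205)) = -48913 - (26*10 - 1*(-3205)) = -48913 - (260 + 3205) = -48913 - 1*3465 = -48913 - 3465 = -52378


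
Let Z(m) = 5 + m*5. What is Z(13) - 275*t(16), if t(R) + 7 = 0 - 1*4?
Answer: 3095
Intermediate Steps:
Z(m) = 5 + 5*m
t(R) = -11 (t(R) = -7 + (0 - 1*4) = -7 + (0 - 4) = -7 - 4 = -11)
Z(13) - 275*t(16) = (5 + 5*13) - 275*(-11) = (5 + 65) + 3025 = 70 + 3025 = 3095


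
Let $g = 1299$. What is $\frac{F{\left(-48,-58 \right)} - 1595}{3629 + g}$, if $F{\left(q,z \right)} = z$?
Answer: $- \frac{1653}{4928} \approx -0.33543$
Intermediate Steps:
$\frac{F{\left(-48,-58 \right)} - 1595}{3629 + g} = \frac{-58 - 1595}{3629 + 1299} = - \frac{1653}{4928}$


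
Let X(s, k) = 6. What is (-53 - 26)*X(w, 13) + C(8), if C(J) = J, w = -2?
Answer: -466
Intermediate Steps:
(-53 - 26)*X(w, 13) + C(8) = (-53 - 26)*6 + 8 = -79*6 + 8 = -474 + 8 = -466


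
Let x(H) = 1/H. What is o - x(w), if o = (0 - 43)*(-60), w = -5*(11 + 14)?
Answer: 322501/125 ≈ 2580.0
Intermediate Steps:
w = -125 (w = -5*25 = -125)
o = 2580 (o = -43*(-60) = 2580)
o - x(w) = 2580 - 1/(-125) = 2580 - 1*(-1/125) = 2580 + 1/125 = 322501/125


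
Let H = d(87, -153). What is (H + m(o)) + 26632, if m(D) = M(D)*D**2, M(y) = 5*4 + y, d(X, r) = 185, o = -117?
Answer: -1301016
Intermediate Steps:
H = 185
M(y) = 20 + y
m(D) = D**2*(20 + D) (m(D) = (20 + D)*D**2 = D**2*(20 + D))
(H + m(o)) + 26632 = (185 + (-117)**2*(20 - 117)) + 26632 = (185 + 13689*(-97)) + 26632 = (185 - 1327833) + 26632 = -1327648 + 26632 = -1301016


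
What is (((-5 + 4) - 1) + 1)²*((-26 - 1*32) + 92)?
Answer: 34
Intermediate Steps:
(((-5 + 4) - 1) + 1)²*((-26 - 1*32) + 92) = ((-1 - 1) + 1)²*((-26 - 32) + 92) = (-2 + 1)²*(-58 + 92) = (-1)²*34 = 1*34 = 34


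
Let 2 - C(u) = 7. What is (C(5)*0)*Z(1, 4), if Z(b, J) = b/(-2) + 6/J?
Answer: 0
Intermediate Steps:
Z(b, J) = 6/J - b/2 (Z(b, J) = b*(-1/2) + 6/J = -b/2 + 6/J = 6/J - b/2)
C(u) = -5 (C(u) = 2 - 1*7 = 2 - 7 = -5)
(C(5)*0)*Z(1, 4) = (-5*0)*(6/4 - 1/2*1) = 0*(6*(1/4) - 1/2) = 0*(3/2 - 1/2) = 0*1 = 0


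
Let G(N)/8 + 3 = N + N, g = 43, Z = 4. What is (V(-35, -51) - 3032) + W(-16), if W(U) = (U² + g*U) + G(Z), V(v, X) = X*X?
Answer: -823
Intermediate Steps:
G(N) = -24 + 16*N (G(N) = -24 + 8*(N + N) = -24 + 8*(2*N) = -24 + 16*N)
V(v, X) = X²
W(U) = 40 + U² + 43*U (W(U) = (U² + 43*U) + (-24 + 16*4) = (U² + 43*U) + (-24 + 64) = (U² + 43*U) + 40 = 40 + U² + 43*U)
(V(-35, -51) - 3032) + W(-16) = ((-51)² - 3032) + (40 + (-16)² + 43*(-16)) = (2601 - 3032) + (40 + 256 - 688) = -431 - 392 = -823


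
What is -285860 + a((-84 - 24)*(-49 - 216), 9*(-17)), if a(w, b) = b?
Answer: -286013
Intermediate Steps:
-285860 + a((-84 - 24)*(-49 - 216), 9*(-17)) = -285860 + 9*(-17) = -285860 - 153 = -286013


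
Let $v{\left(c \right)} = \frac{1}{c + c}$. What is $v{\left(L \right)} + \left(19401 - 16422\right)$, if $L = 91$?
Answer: $\frac{542179}{182} \approx 2979.0$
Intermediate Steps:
$v{\left(c \right)} = \frac{1}{2 c}$
$v{\left(L \right)} + \left(19401 - 16422\right) = \frac{1}{2 \cdot 91} + \left(19401 - 16422\right) = \frac{1}{2} \cdot \frac{1}{91} + \left(19401 - 16422\right) = \frac{1}{182} + 2979 = \frac{542179}{182}$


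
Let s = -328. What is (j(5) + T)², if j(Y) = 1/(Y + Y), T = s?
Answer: 10751841/100 ≈ 1.0752e+5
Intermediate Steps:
T = -328
j(Y) = 1/(2*Y)
(j(5) + T)² = ((½)/5 - 328)² = ((½)*(⅕) - 328)² = (⅒ - 328)² = (-3279/10)² = 10751841/100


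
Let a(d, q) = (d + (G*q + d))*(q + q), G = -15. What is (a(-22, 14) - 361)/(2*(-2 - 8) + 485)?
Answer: -2491/155 ≈ -16.071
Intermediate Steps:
a(d, q) = 2*q*(-15*q + 2*d) (a(d, q) = (d + (-15*q + d))*(q + q) = (d + (d - 15*q))*(2*q) = (-15*q + 2*d)*(2*q) = 2*q*(-15*q + 2*d))
(a(-22, 14) - 361)/(2*(-2 - 8) + 485) = (2*14*(-15*14 + 2*(-22)) - 361)/(2*(-2 - 8) + 485) = (2*14*(-210 - 44) - 361)/(2*(-10) + 485) = (2*14*(-254) - 361)/(-20 + 485) = (-7112 - 361)/465 = -7473*1/465 = -2491/155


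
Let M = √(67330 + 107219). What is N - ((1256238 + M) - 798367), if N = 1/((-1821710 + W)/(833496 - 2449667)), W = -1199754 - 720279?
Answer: -1713233992982/3741743 - √174549 ≈ -4.5829e+5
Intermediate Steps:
W = -1920033
M = √174549 ≈ 417.79
N = 1616171/3741743 (N = 1/((-1821710 - 1920033)/(833496 - 2449667)) = 1/(-3741743/(-1616171)) = 1/(-3741743*(-1/1616171)) = 1/(3741743/1616171) = 1616171/3741743 ≈ 0.43193)
N - ((1256238 + M) - 798367) = 1616171/3741743 - ((1256238 + √174549) - 798367) = 1616171/3741743 - (457871 + √174549) = 1616171/3741743 + (-457871 - √174549) = -1713233992982/3741743 - √174549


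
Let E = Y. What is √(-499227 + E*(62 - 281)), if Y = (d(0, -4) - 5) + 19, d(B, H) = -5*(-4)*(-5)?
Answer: 3*I*√53377 ≈ 693.1*I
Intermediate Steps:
d(B, H) = -100 (d(B, H) = 20*(-5) = -100)
Y = -86 (Y = (-100 - 5) + 19 = -105 + 19 = -86)
E = -86
√(-499227 + E*(62 - 281)) = √(-499227 - 86*(62 - 281)) = √(-499227 - 86*(-219)) = √(-499227 + 18834) = √(-480393) = 3*I*√53377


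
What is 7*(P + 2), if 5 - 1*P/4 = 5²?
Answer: -546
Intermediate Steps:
P = -80 (P = 20 - 4*5² = 20 - 4*25 = 20 - 100 = -80)
7*(P + 2) = 7*(-80 + 2) = 7*(-78) = -546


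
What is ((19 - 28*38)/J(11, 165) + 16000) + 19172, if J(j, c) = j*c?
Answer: 1160657/33 ≈ 35171.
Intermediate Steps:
J(j, c) = c*j
((19 - 28*38)/J(11, 165) + 16000) + 19172 = ((19 - 28*38)/((165*11)) + 16000) + 19172 = ((19 - 1064)/1815 + 16000) + 19172 = (-1045*1/1815 + 16000) + 19172 = (-19/33 + 16000) + 19172 = 527981/33 + 19172 = 1160657/33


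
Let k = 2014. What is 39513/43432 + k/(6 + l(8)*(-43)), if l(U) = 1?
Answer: -86010067/1606984 ≈ -53.523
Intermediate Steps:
39513/43432 + k/(6 + l(8)*(-43)) = 39513/43432 + 2014/(6 + 1*(-43)) = 39513*(1/43432) + 2014/(6 - 43) = 39513/43432 + 2014/(-37) = 39513/43432 + 2014*(-1/37) = 39513/43432 - 2014/37 = -86010067/1606984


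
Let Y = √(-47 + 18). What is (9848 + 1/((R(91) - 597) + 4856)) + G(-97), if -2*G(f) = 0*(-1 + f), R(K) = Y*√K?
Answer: 178659662819/18141720 - I*√2639/18141720 ≈ 9848.0 - 2.8317e-6*I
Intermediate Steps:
Y = I*√29 (Y = √(-29) = I*√29 ≈ 5.3852*I)
R(K) = I*√29*√K (R(K) = (I*√29)*√K = I*√29*√K)
G(f) = 0 (G(f) = -0*(-1 + f) = -½*0 = 0)
(9848 + 1/((R(91) - 597) + 4856)) + G(-97) = (9848 + 1/((I*√29*√91 - 597) + 4856)) + 0 = (9848 + 1/((I*√2639 - 597) + 4856)) + 0 = (9848 + 1/((-597 + I*√2639) + 4856)) + 0 = (9848 + 1/(4259 + I*√2639)) + 0 = 9848 + 1/(4259 + I*√2639)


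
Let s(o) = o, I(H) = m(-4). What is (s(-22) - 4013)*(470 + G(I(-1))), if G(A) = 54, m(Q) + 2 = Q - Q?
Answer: -2114340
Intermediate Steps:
m(Q) = -2 (m(Q) = -2 + (Q - Q) = -2 + 0 = -2)
I(H) = -2
(s(-22) - 4013)*(470 + G(I(-1))) = (-22 - 4013)*(470 + 54) = -4035*524 = -2114340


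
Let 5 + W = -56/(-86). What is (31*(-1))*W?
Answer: 5797/43 ≈ 134.81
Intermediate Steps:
W = -187/43 (W = -5 - 56/(-86) = -5 - 56*(-1/86) = -5 + 28/43 = -187/43 ≈ -4.3488)
(31*(-1))*W = (31*(-1))*(-187/43) = -31*(-187/43) = 5797/43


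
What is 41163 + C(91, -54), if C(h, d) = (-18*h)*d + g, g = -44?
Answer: 129571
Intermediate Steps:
C(h, d) = -44 - 18*d*h (C(h, d) = (-18*h)*d - 44 = -18*d*h - 44 = -44 - 18*d*h)
41163 + C(91, -54) = 41163 + (-44 - 18*(-54)*91) = 41163 + (-44 + 88452) = 41163 + 88408 = 129571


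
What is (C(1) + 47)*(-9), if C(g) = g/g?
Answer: -432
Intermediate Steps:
C(g) = 1
(C(1) + 47)*(-9) = (1 + 47)*(-9) = 48*(-9) = -432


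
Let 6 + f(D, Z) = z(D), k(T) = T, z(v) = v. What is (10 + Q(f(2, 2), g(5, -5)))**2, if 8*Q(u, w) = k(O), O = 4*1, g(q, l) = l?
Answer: 441/4 ≈ 110.25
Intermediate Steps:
O = 4
f(D, Z) = -6 + D
Q(u, w) = 1/2 (Q(u, w) = (1/8)*4 = 1/2)
(10 + Q(f(2, 2), g(5, -5)))**2 = (10 + 1/2)**2 = (21/2)**2 = 441/4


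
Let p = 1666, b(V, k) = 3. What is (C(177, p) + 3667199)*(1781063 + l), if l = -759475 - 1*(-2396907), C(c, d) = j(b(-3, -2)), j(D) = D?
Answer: 12536311700990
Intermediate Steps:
C(c, d) = 3
l = 1637432 (l = -759475 + 2396907 = 1637432)
(C(177, p) + 3667199)*(1781063 + l) = (3 + 3667199)*(1781063 + 1637432) = 3667202*3418495 = 12536311700990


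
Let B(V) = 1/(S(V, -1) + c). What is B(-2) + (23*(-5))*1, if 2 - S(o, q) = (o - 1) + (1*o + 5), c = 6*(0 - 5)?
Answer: -3221/28 ≈ -115.04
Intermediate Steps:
c = -30 (c = 6*(-5) = -30)
S(o, q) = -2 - 2*o (S(o, q) = 2 - ((o - 1) + (1*o + 5)) = 2 - ((-1 + o) + (o + 5)) = 2 - ((-1 + o) + (5 + o)) = 2 - (4 + 2*o) = 2 + (-4 - 2*o) = -2 - 2*o)
B(V) = 1/(-32 - 2*V) (B(V) = 1/((-2 - 2*V) - 30) = 1/(-32 - 2*V))
B(-2) + (23*(-5))*1 = -1/(32 + 2*(-2)) + (23*(-5))*1 = -1/(32 - 4) - 115*1 = -1/28 - 115 = -3221/28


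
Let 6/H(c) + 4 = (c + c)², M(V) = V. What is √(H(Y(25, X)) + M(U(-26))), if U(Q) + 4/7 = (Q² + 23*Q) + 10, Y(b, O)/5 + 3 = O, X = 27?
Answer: √599229498/2618 ≈ 9.3503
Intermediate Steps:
Y(b, O) = -15 + 5*O
U(Q) = 66/7 + Q² + 23*Q (U(Q) = -4/7 + ((Q² + 23*Q) + 10) = -4/7 + (10 + Q² + 23*Q) = 66/7 + Q² + 23*Q)
H(c) = 6/(-4 + 4*c²) (H(c) = 6/(-4 + (c + c)²) = 6/(-4 + (2*c)²) = 6/(-4 + 4*c²))
√(H(Y(25, X)) + M(U(-26))) = √(3/(2*(-1 + (-15 + 5*27)²)) + (66/7 + (-26)² + 23*(-26))) = √(3/(2*(-1 + (-15 + 135)²)) + (66/7 + 676 - 598)) = √(3/(2*(-1 + 120²)) + 612/7) = √(3/(2*(-1 + 14400)) + 612/7) = √((3/2)/14399 + 612/7) = √((3/2)*(1/14399) + 612/7) = √(3/28798 + 612/7) = √(2517771/28798) = √599229498/2618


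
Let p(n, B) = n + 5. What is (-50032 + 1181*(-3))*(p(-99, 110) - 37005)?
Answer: 1987578925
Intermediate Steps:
p(n, B) = 5 + n
(-50032 + 1181*(-3))*(p(-99, 110) - 37005) = (-50032 + 1181*(-3))*((5 - 99) - 37005) = (-50032 - 3543)*(-94 - 37005) = -53575*(-37099) = 1987578925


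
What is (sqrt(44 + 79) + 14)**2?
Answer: (14 + sqrt(123))**2 ≈ 629.54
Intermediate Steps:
(sqrt(44 + 79) + 14)**2 = (sqrt(123) + 14)**2 = (14 + sqrt(123))**2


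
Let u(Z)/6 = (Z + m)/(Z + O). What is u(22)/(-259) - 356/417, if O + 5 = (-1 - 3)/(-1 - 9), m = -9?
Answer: -2728126/3132087 ≈ -0.87103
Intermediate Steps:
O = -23/5 (O = -5 + (-1 - 3)/(-1 - 9) = -5 - 4/(-10) = -5 - 4*(-1/10) = -5 + 2/5 = -23/5 ≈ -4.6000)
u(Z) = 6*(-9 + Z)/(-23/5 + Z) (u(Z) = 6*((Z - 9)/(Z - 23/5)) = 6*((-9 + Z)/(-23/5 + Z)) = 6*(-9 + Z)/(-23/5 + Z))
u(22)/(-259) - 356/417 = (30*(-9 + 22)/(-23 + 5*22))/(-259) - 356/417 = (30*13/(-23 + 110))*(-1/259) - 356*1/417 = (30*13/87)*(-1/259) - 356/417 = (30*(1/87)*13)*(-1/259) - 356/417 = (130/29)*(-1/259) - 356/417 = -130/7511 - 356/417 = -2728126/3132087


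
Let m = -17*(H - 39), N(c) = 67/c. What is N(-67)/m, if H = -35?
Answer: -1/1258 ≈ -0.00079491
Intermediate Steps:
m = 1258 (m = -17*(-35 - 39) = -17*(-74) = 1258)
N(-67)/m = (67/(-67))/1258 = (67*(-1/67))*(1/1258) = -1*1/1258 = -1/1258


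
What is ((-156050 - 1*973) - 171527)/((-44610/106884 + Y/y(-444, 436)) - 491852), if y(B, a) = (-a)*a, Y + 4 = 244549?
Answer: 556295955405600/832799348877539 ≈ 0.66798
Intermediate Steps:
Y = 244545 (Y = -4 + 244549 = 244545)
y(B, a) = -a**2
((-156050 - 1*973) - 171527)/((-44610/106884 + Y/y(-444, 436)) - 491852) = ((-156050 - 1*973) - 171527)/((-44610/106884 + 244545/((-1*436**2))) - 491852) = ((-156050 - 973) - 171527)/((-44610*1/106884 + 244545/((-1*190096))) - 491852) = (-157023 - 171527)/((-7435/17814 + 244545/(-190096)) - 491852) = -328550/((-7435/17814 + 244545*(-1/190096)) - 491852) = -328550/((-7435/17814 - 244545/190096) - 491852) = -328550/(-2884844195/1693185072 - 491852) = -328550/(-832799348877539/1693185072) = -328550*(-1693185072/832799348877539) = 556295955405600/832799348877539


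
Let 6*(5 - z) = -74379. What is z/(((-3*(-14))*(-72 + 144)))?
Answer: 24803/6048 ≈ 4.1010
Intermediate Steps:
z = 24803/2 (z = 5 - ⅙*(-74379) = 5 + 24793/2 = 24803/2 ≈ 12402.)
z/(((-3*(-14))*(-72 + 144))) = 24803/(2*(((-3*(-14))*(-72 + 144)))) = 24803/(2*((42*72))) = (24803/2)/3024 = (24803/2)*(1/3024) = 24803/6048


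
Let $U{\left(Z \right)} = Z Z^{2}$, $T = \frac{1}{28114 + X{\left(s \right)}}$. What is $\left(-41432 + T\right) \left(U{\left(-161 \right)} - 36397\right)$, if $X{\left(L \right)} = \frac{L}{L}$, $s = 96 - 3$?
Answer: $\frac{4903688373451362}{28115} \approx 1.7442 \cdot 10^{11}$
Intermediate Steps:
$s = 93$
$X{\left(L \right)} = 1$
$T = \frac{1}{28115}$ ($T = \frac{1}{28114 + 1} = \frac{1}{28115} \approx 3.5568 \cdot 10^{-5}$)
$U{\left(Z \right)} = Z^{3}$
$\left(-41432 + T\right) \left(U{\left(-161 \right)} - 36397\right) = \left(-41432 + \frac{1}{28115}\right) \left(\left(-161\right)^{3} - 36397\right) = - \frac{1164860679 \left(-4173281 - 36397\right)}{28115} = \left(- \frac{1164860679}{28115}\right) \left(-4209678\right) = \frac{4903688373451362}{28115}$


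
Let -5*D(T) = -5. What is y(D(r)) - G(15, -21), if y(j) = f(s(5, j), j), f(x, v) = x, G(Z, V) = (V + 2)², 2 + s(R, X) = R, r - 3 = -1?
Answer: -358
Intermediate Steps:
r = 2 (r = 3 - 1 = 2)
s(R, X) = -2 + R
D(T) = 1 (D(T) = -⅕*(-5) = 1)
G(Z, V) = (2 + V)²
y(j) = 3 (y(j) = -2 + 5 = 3)
y(D(r)) - G(15, -21) = 3 - (2 - 21)² = 3 - 1*(-19)² = 3 - 1*361 = 3 - 361 = -358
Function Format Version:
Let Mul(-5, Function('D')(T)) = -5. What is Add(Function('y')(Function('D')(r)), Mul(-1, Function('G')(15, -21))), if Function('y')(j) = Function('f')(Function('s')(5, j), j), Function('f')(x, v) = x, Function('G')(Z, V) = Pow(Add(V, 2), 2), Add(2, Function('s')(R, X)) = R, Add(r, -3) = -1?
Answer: -358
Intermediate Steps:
r = 2 (r = Add(3, -1) = 2)
Function('s')(R, X) = Add(-2, R)
Function('D')(T) = 1 (Function('D')(T) = Mul(Rational(-1, 5), -5) = 1)
Function('G')(Z, V) = Pow(Add(2, V), 2)
Function('y')(j) = 3 (Function('y')(j) = Add(-2, 5) = 3)
Add(Function('y')(Function('D')(r)), Mul(-1, Function('G')(15, -21))) = Add(3, Mul(-1, Pow(Add(2, -21), 2))) = Add(3, Mul(-1, Pow(-19, 2))) = Add(3, Mul(-1, 361)) = Add(3, -361) = -358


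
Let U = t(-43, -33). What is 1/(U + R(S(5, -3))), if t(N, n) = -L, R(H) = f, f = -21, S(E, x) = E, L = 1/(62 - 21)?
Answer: -41/862 ≈ -0.047564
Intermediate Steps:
L = 1/41 ≈ 0.024390
R(H) = -21
t(N, n) = -1/41 (t(N, n) = -1*1/41 = -1/41)
U = -1/41 ≈ -0.024390
1/(U + R(S(5, -3))) = 1/(-1/41 - 21) = 1/(-862/41) = -41/862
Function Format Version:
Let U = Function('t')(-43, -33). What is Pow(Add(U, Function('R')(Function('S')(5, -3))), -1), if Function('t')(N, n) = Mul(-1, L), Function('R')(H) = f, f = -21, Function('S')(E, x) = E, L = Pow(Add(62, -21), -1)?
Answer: Rational(-41, 862) ≈ -0.047564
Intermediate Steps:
L = Rational(1, 41) (L = Pow(41, -1) = Rational(1, 41) ≈ 0.024390)
Function('R')(H) = -21
Function('t')(N, n) = Rational(-1, 41) (Function('t')(N, n) = Mul(-1, Rational(1, 41)) = Rational(-1, 41))
U = Rational(-1, 41) ≈ -0.024390
Pow(Add(U, Function('R')(Function('S')(5, -3))), -1) = Pow(Add(Rational(-1, 41), -21), -1) = Pow(Rational(-862, 41), -1) = Rational(-41, 862)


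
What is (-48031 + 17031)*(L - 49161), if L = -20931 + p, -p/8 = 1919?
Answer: 2648764000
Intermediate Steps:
p = -15352 (p = -8*1919 = -15352)
L = -36283 (L = -20931 - 15352 = -36283)
(-48031 + 17031)*(L - 49161) = (-48031 + 17031)*(-36283 - 49161) = -31000*(-85444) = 2648764000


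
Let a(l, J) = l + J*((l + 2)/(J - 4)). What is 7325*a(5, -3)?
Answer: 58600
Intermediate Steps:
a(l, J) = l + J*(2 + l)/(-4 + J) (a(l, J) = l + J*((2 + l)/(-4 + J)) = l + J*(2 + l)/(-4 + J))
7325*a(5, -3) = 7325*(2*(-3 - 2*5 - 3*5)/(-4 - 3)) = 7325*(2*(-3 - 10 - 15)/(-7)) = 7325*(2*(-⅐)*(-28)) = 7325*8 = 58600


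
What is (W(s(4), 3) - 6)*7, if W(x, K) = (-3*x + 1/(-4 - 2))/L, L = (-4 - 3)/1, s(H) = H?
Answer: -179/6 ≈ -29.833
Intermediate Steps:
L = -7 (L = -7*1 = -7)
W(x, K) = 1/42 + 3*x/7 (W(x, K) = (-3*x + 1/(-4 - 2))/(-7) = (-3*x + 1/(-6))*(-1/7) = (-3*x - 1/6)*(-1/7) = (-1/6 - 3*x)*(-1/7) = 1/42 + 3*x/7)
(W(s(4), 3) - 6)*7 = ((1/42 + (3/7)*4) - 6)*7 = ((1/42 + 12/7) - 6)*7 = (73/42 - 6)*7 = -179/42*7 = -179/6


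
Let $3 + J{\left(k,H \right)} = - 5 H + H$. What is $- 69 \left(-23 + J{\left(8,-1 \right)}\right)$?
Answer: $1518$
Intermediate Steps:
$J{\left(k,H \right)} = -3 - 4 H$ ($J{\left(k,H \right)} = -3 + \left(- 5 H + H\right) = -3 - 4 H$)
$- 69 \left(-23 + J{\left(8,-1 \right)}\right) = - 69 \left(-23 - -1\right) = - 69 \left(-23 + \left(-3 + 4\right)\right) = - 69 \left(-23 + 1\right) = \left(-69\right) \left(-22\right) = 1518$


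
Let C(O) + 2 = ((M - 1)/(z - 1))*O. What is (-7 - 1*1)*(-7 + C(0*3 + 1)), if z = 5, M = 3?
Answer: 68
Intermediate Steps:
C(O) = -2 + O/2 (C(O) = -2 + ((3 - 1)/(5 - 1))*O = -2 + (2/4)*O = -2 + (2*(¼))*O = -2 + O/2)
(-7 - 1*1)*(-7 + C(0*3 + 1)) = (-7 - 1*1)*(-7 + (-2 + (0*3 + 1)/2)) = (-7 - 1)*(-7 + (-2 + (0 + 1)/2)) = -8*(-7 + (-2 + (½)*1)) = -8*(-7 + (-2 + ½)) = -8*(-7 - 3/2) = -8*(-17/2) = 68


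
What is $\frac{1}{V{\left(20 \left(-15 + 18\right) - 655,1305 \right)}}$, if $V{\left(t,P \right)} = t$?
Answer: $- \frac{1}{595} \approx -0.0016807$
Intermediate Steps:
$\frac{1}{V{\left(20 \left(-15 + 18\right) - 655,1305 \right)}} = \frac{1}{20 \left(-15 + 18\right) - 655} = \frac{1}{20 \cdot 3 - 655} = \frac{1}{60 - 655} = \frac{1}{-595} = - \frac{1}{595}$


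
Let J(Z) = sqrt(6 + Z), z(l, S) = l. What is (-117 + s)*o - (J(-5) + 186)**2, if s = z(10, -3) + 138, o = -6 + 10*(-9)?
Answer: -37945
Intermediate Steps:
o = -96 (o = -6 - 90 = -96)
s = 148 (s = 10 + 138 = 148)
(-117 + s)*o - (J(-5) + 186)**2 = (-117 + 148)*(-96) - (sqrt(6 - 5) + 186)**2 = 31*(-96) - (sqrt(1) + 186)**2 = -2976 - (1 + 186)**2 = -2976 - 1*187**2 = -2976 - 1*34969 = -2976 - 34969 = -37945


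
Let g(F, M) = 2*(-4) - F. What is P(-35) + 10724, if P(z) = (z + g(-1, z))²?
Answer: 12488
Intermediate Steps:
g(F, M) = -8 - F
P(z) = (-7 + z)² (P(z) = (z + (-8 - 1*(-1)))² = (z + (-8 + 1))² = (z - 7)² = (-7 + z)²)
P(-35) + 10724 = (-7 - 35)² + 10724 = (-42)² + 10724 = 1764 + 10724 = 12488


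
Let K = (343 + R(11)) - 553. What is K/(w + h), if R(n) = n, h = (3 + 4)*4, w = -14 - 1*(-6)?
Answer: -199/20 ≈ -9.9500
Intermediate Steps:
w = -8 (w = -14 + 6 = -8)
h = 28 (h = 7*4 = 28)
K = -199 (K = (343 + 11) - 553 = 354 - 553 = -199)
K/(w + h) = -199/(-8 + 28) = -199/20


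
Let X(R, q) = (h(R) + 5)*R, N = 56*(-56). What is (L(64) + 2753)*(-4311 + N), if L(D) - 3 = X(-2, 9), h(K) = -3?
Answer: -20494144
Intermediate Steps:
N = -3136
X(R, q) = 2*R (X(R, q) = (-3 + 5)*R = 2*R)
L(D) = -1 (L(D) = 3 + 2*(-2) = 3 - 4 = -1)
(L(64) + 2753)*(-4311 + N) = (-1 + 2753)*(-4311 - 3136) = 2752*(-7447) = -20494144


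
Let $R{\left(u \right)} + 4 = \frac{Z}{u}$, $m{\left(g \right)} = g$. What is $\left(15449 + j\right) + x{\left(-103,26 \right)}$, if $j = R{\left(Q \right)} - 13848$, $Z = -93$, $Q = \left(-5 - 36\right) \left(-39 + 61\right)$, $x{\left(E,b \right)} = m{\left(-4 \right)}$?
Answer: $\frac{1436979}{902} \approx 1593.1$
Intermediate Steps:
$x{\left(E,b \right)} = -4$
$Q = -902$ ($Q = \left(-41\right) 22 = -902$)
$R{\left(u \right)} = -4 - \frac{93}{u}$
$j = - \frac{12494411}{902}$ ($j = \left(-4 - \frac{93}{-902}\right) - 13848 = \left(-4 - - \frac{93}{902}\right) - 13848 = \left(-4 + \frac{93}{902}\right) - 13848 = - \frac{3515}{902} - 13848 = - \frac{12494411}{902} \approx -13852.0$)
$\left(15449 + j\right) + x{\left(-103,26 \right)} = \left(15449 - \frac{12494411}{902}\right) - 4 = \frac{1440587}{902} - 4 = \frac{1436979}{902}$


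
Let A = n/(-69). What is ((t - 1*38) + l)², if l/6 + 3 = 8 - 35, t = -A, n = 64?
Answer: 224340484/4761 ≈ 47120.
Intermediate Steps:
A = -64/69 (A = 64/(-69) = 64*(-1/69) = -64/69 ≈ -0.92754)
t = 64/69 (t = -1*(-64/69) = 64/69 ≈ 0.92754)
l = -180 (l = -18 + 6*(8 - 35) = -18 + 6*(-27) = -18 - 162 = -180)
((t - 1*38) + l)² = ((64/69 - 1*38) - 180)² = ((64/69 - 38) - 180)² = (-2558/69 - 180)² = (-14978/69)² = 224340484/4761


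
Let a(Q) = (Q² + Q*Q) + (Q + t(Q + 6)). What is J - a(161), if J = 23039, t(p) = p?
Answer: -29131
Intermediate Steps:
a(Q) = 6 + 2*Q + 2*Q² (a(Q) = (Q² + Q*Q) + (Q + (Q + 6)) = (Q² + Q²) + (Q + (6 + Q)) = 2*Q² + (6 + 2*Q) = 6 + 2*Q + 2*Q²)
J - a(161) = 23039 - (6 + 2*161 + 2*161²) = 23039 - (6 + 322 + 2*25921) = 23039 - (6 + 322 + 51842) = 23039 - 1*52170 = 23039 - 52170 = -29131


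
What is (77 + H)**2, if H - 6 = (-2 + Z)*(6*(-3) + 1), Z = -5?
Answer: 40804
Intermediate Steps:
H = 125 (H = 6 + (-2 - 5)*(6*(-3) + 1) = 6 - 7*(-18 + 1) = 6 - 7*(-17) = 6 + 119 = 125)
(77 + H)**2 = (77 + 125)**2 = 202**2 = 40804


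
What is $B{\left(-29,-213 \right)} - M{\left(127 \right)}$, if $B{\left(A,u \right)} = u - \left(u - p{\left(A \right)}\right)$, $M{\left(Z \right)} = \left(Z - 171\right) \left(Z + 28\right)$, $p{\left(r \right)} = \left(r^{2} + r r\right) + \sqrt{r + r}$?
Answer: $8502 + i \sqrt{58} \approx 8502.0 + 7.6158 i$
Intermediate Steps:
$p{\left(r \right)} = 2 r^{2} + \sqrt{2} \sqrt{r}$ ($p{\left(r \right)} = \left(r^{2} + r^{2}\right) + \sqrt{2 r} = 2 r^{2} + \sqrt{2} \sqrt{r}$)
$M{\left(Z \right)} = \left(-171 + Z\right) \left(28 + Z\right)$
$B{\left(A,u \right)} = 2 A^{2} + \sqrt{2} \sqrt{A}$ ($B{\left(A,u \right)} = u - \left(u - 2 A^{2} - \sqrt{2} \sqrt{A}\right) = u + \left(- u + 2 A^{2} + \sqrt{2} \sqrt{A}\right) = 2 A^{2} + \sqrt{2} \sqrt{A}$)
$B{\left(-29,-213 \right)} - M{\left(127 \right)} = \left(2 \left(-29\right)^{2} + \sqrt{2} \sqrt{-29}\right) - \left(-4788 + 127^{2} - 18161\right) = \left(2 \cdot 841 + \sqrt{2} i \sqrt{29}\right) - \left(-4788 + 16129 - 18161\right) = \left(1682 + i \sqrt{58}\right) - -6820 = \left(1682 + i \sqrt{58}\right) + 6820 = 8502 + i \sqrt{58}$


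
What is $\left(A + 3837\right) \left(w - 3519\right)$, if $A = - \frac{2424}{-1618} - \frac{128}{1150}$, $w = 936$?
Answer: $- \frac{4612002290217}{465175} \approx -9.9146 \cdot 10^{6}$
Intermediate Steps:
$A = \frac{645124}{465175}$ ($A = \left(-2424\right) \left(- \frac{1}{1618}\right) - \frac{64}{575} = \frac{1212}{809} - \frac{64}{575} = \frac{645124}{465175} \approx 1.3868$)
$\left(A + 3837\right) \left(w - 3519\right) = \left(\frac{645124}{465175} + 3837\right) \left(936 - 3519\right) = \frac{1785521599 \left(936 - 3519\right)}{465175} = \frac{1785521599}{465175} \left(-2583\right) = - \frac{4612002290217}{465175}$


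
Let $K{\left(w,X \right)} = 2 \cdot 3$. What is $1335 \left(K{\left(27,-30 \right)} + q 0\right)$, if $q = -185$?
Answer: $8010$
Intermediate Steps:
$K{\left(w,X \right)} = 6$
$1335 \left(K{\left(27,-30 \right)} + q 0\right) = 1335 \left(6 - 0\right) = 1335 \left(6 + 0\right) = 1335 \cdot 6 = 8010$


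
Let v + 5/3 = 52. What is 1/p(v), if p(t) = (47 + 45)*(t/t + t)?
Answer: 3/14168 ≈ 0.00021174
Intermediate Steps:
v = 151/3 (v = -5/3 + 52 = 151/3 ≈ 50.333)
p(t) = 92 + 92*t (p(t) = 92*(1 + t) = 92 + 92*t)
1/p(v) = 1/(92 + 92*(151/3)) = 1/(92 + 13892/3) = 1/(14168/3) = 3/14168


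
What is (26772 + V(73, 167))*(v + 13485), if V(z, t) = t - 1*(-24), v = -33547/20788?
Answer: 7557530263579/20788 ≈ 3.6355e+8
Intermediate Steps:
v = -33547/20788 (v = -33547*1/20788 = -33547/20788 ≈ -1.6138)
V(z, t) = 24 + t (V(z, t) = t + 24 = 24 + t)
(26772 + V(73, 167))*(v + 13485) = (26772 + (24 + 167))*(-33547/20788 + 13485) = (26772 + 191)*(280292633/20788) = 26963*(280292633/20788) = 7557530263579/20788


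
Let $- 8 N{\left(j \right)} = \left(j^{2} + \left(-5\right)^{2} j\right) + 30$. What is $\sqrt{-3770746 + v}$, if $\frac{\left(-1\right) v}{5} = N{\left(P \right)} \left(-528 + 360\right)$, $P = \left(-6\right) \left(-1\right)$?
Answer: $i \sqrt{3793426} \approx 1947.7 i$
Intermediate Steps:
$P = 6$
$N{\left(j \right)} = - \frac{15}{4} - \frac{25 j}{8} - \frac{j^{2}}{8}$ ($N{\left(j \right)} = - \frac{\left(j^{2} + \left(-5\right)^{2} j\right) + 30}{8} = - \frac{\left(j^{2} + 25 j\right) + 30}{8} = - \frac{30 + j^{2} + 25 j}{8} = - \frac{15}{4} - \frac{25 j}{8} - \frac{j^{2}}{8}$)
$v = -22680$ ($v = - 5 \left(- \frac{15}{4} - \frac{75}{4} - \frac{6^{2}}{8}\right) \left(-528 + 360\right) = - 5 \left(- \frac{15}{4} - \frac{75}{4} - \frac{9}{2}\right) \left(-168\right) = - 5 \left(\left(-27\right) \left(-168\right)\right) = \left(-5\right) 4536 = -22680$)
$\sqrt{-3770746 + v} = \sqrt{-3770746 - 22680} = \sqrt{-3793426} = i \sqrt{3793426}$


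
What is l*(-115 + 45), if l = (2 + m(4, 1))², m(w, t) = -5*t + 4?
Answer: -70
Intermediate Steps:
m(w, t) = 4 - 5*t
l = 1 (l = (2 + (4 - 5*1))² = (2 + (4 - 5))² = (2 - 1)² = 1² = 1)
l*(-115 + 45) = 1*(-115 + 45) = 1*(-70) = -70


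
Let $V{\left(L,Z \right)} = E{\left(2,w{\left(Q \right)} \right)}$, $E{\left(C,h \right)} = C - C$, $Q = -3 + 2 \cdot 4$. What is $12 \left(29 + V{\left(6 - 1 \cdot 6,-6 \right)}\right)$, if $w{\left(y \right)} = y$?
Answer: $348$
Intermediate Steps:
$Q = 5$ ($Q = -3 + 8 = 5$)
$E{\left(C,h \right)} = 0$
$V{\left(L,Z \right)} = 0$
$12 \left(29 + V{\left(6 - 1 \cdot 6,-6 \right)}\right) = 12 \left(29 + 0\right) = 12 \cdot 29 = 348$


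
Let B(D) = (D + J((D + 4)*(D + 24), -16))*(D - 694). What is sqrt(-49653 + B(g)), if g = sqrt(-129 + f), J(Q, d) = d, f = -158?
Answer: sqrt(-38836 - 710*I*sqrt(287)) ≈ 30.166 - 199.36*I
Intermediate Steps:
g = I*sqrt(287) (g = sqrt(-129 - 158) = sqrt(-287) = I*sqrt(287) ≈ 16.941*I)
B(D) = (-694 + D)*(-16 + D) (B(D) = (D - 16)*(D - 694) = (-16 + D)*(-694 + D) = (-694 + D)*(-16 + D))
sqrt(-49653 + B(g)) = sqrt(-49653 + (11104 + (I*sqrt(287))**2 - 710*I*sqrt(287))) = sqrt(-49653 + (11104 - 287 - 710*I*sqrt(287))) = sqrt(-49653 + (10817 - 710*I*sqrt(287))) = sqrt(-38836 - 710*I*sqrt(287))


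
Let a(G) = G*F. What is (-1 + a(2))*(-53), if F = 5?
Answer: -477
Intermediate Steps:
a(G) = 5*G (a(G) = G*5 = 5*G)
(-1 + a(2))*(-53) = (-1 + 5*2)*(-53) = (-1 + 10)*(-53) = 9*(-53) = -477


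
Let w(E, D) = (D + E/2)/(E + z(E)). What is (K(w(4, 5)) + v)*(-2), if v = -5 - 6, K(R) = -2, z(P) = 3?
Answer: 26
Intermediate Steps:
w(E, D) = (D + E/2)/(3 + E) (w(E, D) = (D + E/2)/(E + 3) = (D + E*(½))/(3 + E) = (D + E/2)/(3 + E))
v = -11
(K(w(4, 5)) + v)*(-2) = (-2 - 11)*(-2) = -13*(-2) = 26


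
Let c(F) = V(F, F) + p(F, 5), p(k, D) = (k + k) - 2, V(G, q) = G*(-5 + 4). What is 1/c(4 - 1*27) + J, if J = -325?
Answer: -8126/25 ≈ -325.04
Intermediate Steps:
V(G, q) = -G (V(G, q) = G*(-1) = -G)
p(k, D) = -2 + 2*k (p(k, D) = 2*k - 2 = -2 + 2*k)
c(F) = -2 + F (c(F) = -F + (-2 + 2*F) = -2 + F)
1/c(4 - 1*27) + J = 1/(-2 + (4 - 1*27)) - 325 = 1/(-2 + (4 - 27)) - 325 = 1/(-2 - 23) - 325 = 1/(-25) - 325 = -1/25 - 325 = -8126/25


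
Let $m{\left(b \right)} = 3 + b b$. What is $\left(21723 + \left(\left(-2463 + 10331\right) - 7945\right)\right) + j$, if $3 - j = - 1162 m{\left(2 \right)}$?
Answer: $29783$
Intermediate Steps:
$m{\left(b \right)} = 3 + b^{2}$
$j = 8137$ ($j = 3 - - 1162 \left(3 + 2^{2}\right) = 3 - - 1162 \left(3 + 4\right) = 3 - \left(-1162\right) 7 = 3 - -8134 = 3 + 8134 = 8137$)
$\left(21723 + \left(\left(-2463 + 10331\right) - 7945\right)\right) + j = \left(21723 + \left(\left(-2463 + 10331\right) - 7945\right)\right) + 8137 = \left(21723 + \left(7868 - 7945\right)\right) + 8137 = \left(21723 - 77\right) + 8137 = 21646 + 8137 = 29783$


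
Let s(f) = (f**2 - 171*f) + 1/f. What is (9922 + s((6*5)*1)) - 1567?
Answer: 123751/30 ≈ 4125.0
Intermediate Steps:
s(f) = 1/f + f**2 - 171*f
(9922 + s((6*5)*1)) - 1567 = (9922 + (1 + ((6*5)*1)**2*(-171 + (6*5)*1))/(((6*5)*1))) - 1567 = (9922 + (1 + (30*1)**2*(-171 + 30*1))/((30*1))) - 1567 = (9922 + (1 + 30**2*(-171 + 30))/30) - 1567 = (9922 + (1 + 900*(-141))/30) - 1567 = (9922 + (1 - 126900)/30) - 1567 = (9922 + (1/30)*(-126899)) - 1567 = (9922 - 126899/30) - 1567 = 170761/30 - 1567 = 123751/30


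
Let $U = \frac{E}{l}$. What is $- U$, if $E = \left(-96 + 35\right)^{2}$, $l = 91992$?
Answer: $- \frac{3721}{91992} \approx -0.040449$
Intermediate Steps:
$E = 3721$ ($E = \left(-61\right)^{2} = 3721$)
$U = \frac{3721}{91992} \approx 0.040449$
$- U = \left(-1\right) \frac{3721}{91992} = - \frac{3721}{91992}$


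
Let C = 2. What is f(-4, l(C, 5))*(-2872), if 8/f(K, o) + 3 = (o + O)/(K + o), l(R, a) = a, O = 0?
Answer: -11488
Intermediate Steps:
f(K, o) = 8/(-3 + o/(K + o)) (f(K, o) = 8/(-3 + (o + 0)/(K + o)) = 8/(-3 + o/(K + o)))
f(-4, l(C, 5))*(-2872) = (8*(-1*(-4) - 1*5)/(2*5 + 3*(-4)))*(-2872) = (8*(4 - 5)/(10 - 12))*(-2872) = (8*(-1)/(-2))*(-2872) = (8*(-½)*(-1))*(-2872) = 4*(-2872) = -11488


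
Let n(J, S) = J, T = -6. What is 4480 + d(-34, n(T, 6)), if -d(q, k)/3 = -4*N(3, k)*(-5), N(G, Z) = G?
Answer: 4300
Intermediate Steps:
d(q, k) = -180 (d(q, k) = -3*(-4*3)*(-5) = -(-36)*(-5) = -3*60 = -180)
4480 + d(-34, n(T, 6)) = 4480 - 180 = 4300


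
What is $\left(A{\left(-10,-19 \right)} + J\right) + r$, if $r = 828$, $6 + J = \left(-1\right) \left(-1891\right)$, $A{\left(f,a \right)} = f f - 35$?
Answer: $2778$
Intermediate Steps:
$A{\left(f,a \right)} = -35 + f^{2}$ ($A{\left(f,a \right)} = f^{2} - 35 = -35 + f^{2}$)
$J = 1885$ ($J = -6 - -1891 = -6 + 1891 = 1885$)
$\left(A{\left(-10,-19 \right)} + J\right) + r = \left(\left(-35 + \left(-10\right)^{2}\right) + 1885\right) + 828 = \left(\left(-35 + 100\right) + 1885\right) + 828 = \left(65 + 1885\right) + 828 = 1950 + 828 = 2778$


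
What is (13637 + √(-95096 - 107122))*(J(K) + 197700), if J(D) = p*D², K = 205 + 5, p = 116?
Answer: 72457472100 + 5313300*I*√202218 ≈ 7.2458e+10 + 2.3893e+9*I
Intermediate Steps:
K = 210
J(D) = 116*D²
(13637 + √(-95096 - 107122))*(J(K) + 197700) = (13637 + √(-95096 - 107122))*(116*210² + 197700) = (13637 + √(-202218))*(116*44100 + 197700) = (13637 + I*√202218)*(5115600 + 197700) = (13637 + I*√202218)*5313300 = 72457472100 + 5313300*I*√202218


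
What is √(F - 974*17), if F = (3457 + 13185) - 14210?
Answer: I*√14126 ≈ 118.85*I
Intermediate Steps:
F = 2432 (F = 16642 - 14210 = 2432)
√(F - 974*17) = √(2432 - 974*17) = √(2432 - 16558) = √(-14126) = I*√14126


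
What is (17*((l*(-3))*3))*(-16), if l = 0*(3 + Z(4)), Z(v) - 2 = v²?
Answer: 0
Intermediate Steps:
Z(v) = 2 + v²
l = 0 (l = 0*(3 + (2 + 4²)) = 0*(3 + (2 + 16)) = 0*(3 + 18) = 0*21 = 0)
(17*((l*(-3))*3))*(-16) = (17*((0*(-3))*3))*(-16) = (17*(0*3))*(-16) = (17*0)*(-16) = 0*(-16) = 0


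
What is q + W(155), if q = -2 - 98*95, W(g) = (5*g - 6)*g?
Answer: 109883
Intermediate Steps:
W(g) = g*(-6 + 5*g) (W(g) = (-6 + 5*g)*g = g*(-6 + 5*g))
q = -9312 (q = -2 - 9310 = -9312)
q + W(155) = -9312 + 155*(-6 + 5*155) = -9312 + 155*(-6 + 775) = -9312 + 155*769 = -9312 + 119195 = 109883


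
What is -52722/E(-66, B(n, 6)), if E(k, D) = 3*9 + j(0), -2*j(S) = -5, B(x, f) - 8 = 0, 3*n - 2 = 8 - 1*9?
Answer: -105444/59 ≈ -1787.2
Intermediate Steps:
n = ⅓ (n = ⅔ + (8 - 1*9)/3 = ⅔ + (8 - 9)/3 = ⅔ + (⅓)*(-1) = ⅔ - ⅓ = ⅓ ≈ 0.33333)
B(x, f) = 8 (B(x, f) = 8 + 0 = 8)
j(S) = 5/2 (j(S) = -½*(-5) = 5/2)
E(k, D) = 59/2 (E(k, D) = 3*9 + 5/2 = 27 + 5/2 = 59/2)
-52722/E(-66, B(n, 6)) = -52722/59/2 = -52722*2/59 = -105444/59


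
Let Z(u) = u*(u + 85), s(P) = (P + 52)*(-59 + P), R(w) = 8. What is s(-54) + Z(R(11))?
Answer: 970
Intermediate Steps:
s(P) = (-59 + P)*(52 + P) (s(P) = (52 + P)*(-59 + P) = (-59 + P)*(52 + P))
Z(u) = u*(85 + u)
s(-54) + Z(R(11)) = (-3068 + (-54)² - 7*(-54)) + 8*(85 + 8) = (-3068 + 2916 + 378) + 8*93 = 226 + 744 = 970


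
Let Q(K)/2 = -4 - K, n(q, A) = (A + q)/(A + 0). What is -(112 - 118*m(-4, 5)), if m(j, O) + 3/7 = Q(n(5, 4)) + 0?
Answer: -11463/7 ≈ -1637.6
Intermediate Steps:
n(q, A) = (A + q)/A
Q(K) = -8 - 2*K (Q(K) = 2*(-4 - K) = -8 - 2*K)
m(j, O) = -181/14 (m(j, O) = -3/7 + ((-8 - 2*(4 + 5)/4) + 0) = -3/7 + ((-8 - 9/2) + 0) = -3/7 + (-25/2 + 0) = -3/7 - 25/2 = -181/14)
-(112 - 118*m(-4, 5)) = -(112 - 118*(-181/14)) = -(112 + 10679/7) = -1*11463/7 = -11463/7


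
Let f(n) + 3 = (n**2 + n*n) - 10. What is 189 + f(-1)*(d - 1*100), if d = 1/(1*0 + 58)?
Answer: 74751/58 ≈ 1288.8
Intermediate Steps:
f(n) = -13 + 2*n**2 (f(n) = -3 + ((n**2 + n*n) - 10) = -3 + ((n**2 + n**2) - 10) = -3 + (2*n**2 - 10) = -3 + (-10 + 2*n**2) = -13 + 2*n**2)
d = 1/58 (d = 1/(0 + 58) = 1/58 ≈ 0.017241)
189 + f(-1)*(d - 1*100) = 189 + (-13 + 2*(-1)**2)*(1/58 - 1*100) = 189 + (-13 + 2*1)*(1/58 - 100) = 189 + (-13 + 2)*(-5799/58) = 189 - 11*(-5799/58) = 189 + 63789/58 = 74751/58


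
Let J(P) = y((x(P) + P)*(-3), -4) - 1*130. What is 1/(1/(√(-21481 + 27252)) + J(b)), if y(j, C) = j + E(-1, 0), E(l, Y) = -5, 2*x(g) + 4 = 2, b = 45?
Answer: -1540857/411408818 - √5771/411408818 ≈ -0.0037455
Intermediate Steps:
x(g) = -1 (x(g) = -2 + (½)*2 = -2 + 1 = -1)
y(j, C) = -5 + j (y(j, C) = j - 5 = -5 + j)
J(P) = -132 - 3*P (J(P) = (-5 + (-1 + P)*(-3)) - 1*130 = (-5 + (3 - 3*P)) - 130 = (-2 - 3*P) - 130 = -132 - 3*P)
1/(1/(√(-21481 + 27252)) + J(b)) = 1/(1/(√(-21481 + 27252)) + (-132 - 3*45)) = 1/(1/(√5771) + (-132 - 135)) = 1/(√5771/5771 - 267) = 1/(-267 + √5771/5771)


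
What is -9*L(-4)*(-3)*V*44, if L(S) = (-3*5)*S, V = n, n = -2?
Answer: -142560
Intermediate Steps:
V = -2
L(S) = -15*S
-9*L(-4)*(-3)*V*44 = -9*-15*(-4)*(-3)*(-2)*44 = -9*60*(-3)*(-2)*44 = -(-1620)*(-2)*44 = -9*360*44 = -3240*44 = -142560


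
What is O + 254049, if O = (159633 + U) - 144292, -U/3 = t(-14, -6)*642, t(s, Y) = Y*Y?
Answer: 200054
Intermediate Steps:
t(s, Y) = Y²
U = -69336 (U = -3*(-6)²*642 = -108*642 = -3*23112 = -69336)
O = -53995 (O = (159633 - 69336) - 144292 = 90297 - 144292 = -53995)
O + 254049 = -53995 + 254049 = 200054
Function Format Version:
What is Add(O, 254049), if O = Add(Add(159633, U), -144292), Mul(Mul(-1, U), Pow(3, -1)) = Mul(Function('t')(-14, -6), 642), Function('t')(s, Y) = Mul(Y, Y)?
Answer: 200054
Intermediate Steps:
Function('t')(s, Y) = Pow(Y, 2)
U = -69336 (U = Mul(-3, Mul(Pow(-6, 2), 642)) = Mul(-3, Mul(36, 642)) = Mul(-3, 23112) = -69336)
O = -53995 (O = Add(Add(159633, -69336), -144292) = Add(90297, -144292) = -53995)
Add(O, 254049) = Add(-53995, 254049) = 200054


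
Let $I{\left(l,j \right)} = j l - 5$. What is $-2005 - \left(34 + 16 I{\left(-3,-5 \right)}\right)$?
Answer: $-2199$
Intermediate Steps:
$I{\left(l,j \right)} = -5 + j l$
$-2005 - \left(34 + 16 I{\left(-3,-5 \right)}\right) = -2005 - \left(34 + 16 \left(-5 - -15\right)\right) = -2005 - \left(34 + 16 \left(-5 + 15\right)\right) = -2005 - \left(34 + 16 \cdot 10\right) = -2005 - \left(34 + 160\right) = -2005 - 194 = -2199$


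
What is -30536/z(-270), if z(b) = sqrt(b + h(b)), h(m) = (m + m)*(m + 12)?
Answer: -15268*sqrt(618)/4635 ≈ -81.889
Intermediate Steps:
h(m) = 2*m*(12 + m) (h(m) = (2*m)*(12 + m) = 2*m*(12 + m))
z(b) = sqrt(b + 2*b*(12 + b))
-30536/z(-270) = -30536*sqrt(618)/9270 = -15268*sqrt(618)/4635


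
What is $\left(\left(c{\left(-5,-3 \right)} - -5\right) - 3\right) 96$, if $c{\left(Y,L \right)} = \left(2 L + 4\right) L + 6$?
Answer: $1344$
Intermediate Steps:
$c{\left(Y,L \right)} = 6 + L \left(4 + 2 L\right)$ ($c{\left(Y,L \right)} = \left(4 + 2 L\right) L + 6 = L \left(4 + 2 L\right) + 6 = 6 + L \left(4 + 2 L\right)$)
$\left(\left(c{\left(-5,-3 \right)} - -5\right) - 3\right) 96 = \left(\left(\left(6 + 2 \left(-3\right)^{2} + 4 \left(-3\right)\right) - -5\right) - 3\right) 96 = \left(\left(\left(6 + 2 \cdot 9 - 12\right) + 5\right) - 3\right) 96 = \left(\left(\left(6 + 18 - 12\right) + 5\right) - 3\right) 96 = \left(\left(12 + 5\right) - 3\right) 96 = \left(17 - 3\right) 96 = 14 \cdot 96 = 1344$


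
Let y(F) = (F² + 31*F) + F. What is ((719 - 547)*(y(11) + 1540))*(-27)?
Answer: -9348372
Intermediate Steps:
y(F) = F² + 32*F
((719 - 547)*(y(11) + 1540))*(-27) = ((719 - 547)*(11*(32 + 11) + 1540))*(-27) = (172*(11*43 + 1540))*(-27) = (172*(473 + 1540))*(-27) = (172*2013)*(-27) = 346236*(-27) = -9348372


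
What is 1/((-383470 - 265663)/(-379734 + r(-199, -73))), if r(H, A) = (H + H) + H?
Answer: 380331/649133 ≈ 0.58591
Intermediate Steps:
r(H, A) = 3*H (r(H, A) = 2*H + H = 3*H)
1/((-383470 - 265663)/(-379734 + r(-199, -73))) = 1/((-383470 - 265663)/(-379734 + 3*(-199))) = 1/(-649133/(-379734 - 597)) = 1/(-649133/(-380331)) = 1/(-649133*(-1/380331)) = 1/(649133/380331) = 380331/649133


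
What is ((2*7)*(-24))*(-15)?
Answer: 5040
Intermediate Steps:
((2*7)*(-24))*(-15) = (14*(-24))*(-15) = -336*(-15) = 5040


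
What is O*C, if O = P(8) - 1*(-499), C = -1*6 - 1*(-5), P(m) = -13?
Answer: -486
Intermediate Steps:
C = -1 (C = -6 + 5 = -1)
O = 486 (O = -13 - 1*(-499) = -13 + 499 = 486)
O*C = 486*(-1) = -486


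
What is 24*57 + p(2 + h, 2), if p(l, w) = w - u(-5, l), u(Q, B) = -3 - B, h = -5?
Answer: 1370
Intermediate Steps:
p(l, w) = 3 + l + w (p(l, w) = w - (-3 - l) = w + (3 + l) = 3 + l + w)
24*57 + p(2 + h, 2) = 24*57 + (3 + (2 - 5) + 2) = 1368 + (3 - 3 + 2) = 1368 + 2 = 1370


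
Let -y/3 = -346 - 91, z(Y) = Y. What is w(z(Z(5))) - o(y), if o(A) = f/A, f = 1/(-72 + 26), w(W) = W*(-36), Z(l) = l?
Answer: -10855079/60306 ≈ -180.00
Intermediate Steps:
y = 1311 (y = -3*(-346 - 91) = -3*(-437) = 1311)
w(W) = -36*W
f = -1/46 (f = 1/(-46) = -1/46 ≈ -0.021739)
o(A) = -1/(46*A)
w(z(Z(5))) - o(y) = -36*5 - (-1)/(46*1311) = -180 - (-1)/(46*1311) = -180 - 1*(-1/60306) = -180 + 1/60306 = -10855079/60306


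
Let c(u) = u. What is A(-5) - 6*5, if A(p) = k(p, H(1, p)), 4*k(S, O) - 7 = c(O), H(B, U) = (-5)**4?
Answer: 128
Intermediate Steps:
H(B, U) = 625
k(S, O) = 7/4 + O/4
A(p) = 158 (A(p) = 7/4 + (1/4)*625 = 7/4 + 625/4 = 158)
A(-5) - 6*5 = 158 - 6*5 = 158 - 30 = 128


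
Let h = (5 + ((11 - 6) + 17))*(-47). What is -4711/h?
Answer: 4711/1269 ≈ 3.7124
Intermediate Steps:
h = -1269 (h = (5 + (5 + 17))*(-47) = (5 + 22)*(-47) = 27*(-47) = -1269)
-4711/h = -4711/(-1269) = -4711*(-1/1269) = 4711/1269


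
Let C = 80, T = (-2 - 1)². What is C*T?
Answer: 720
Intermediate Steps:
T = 9 (T = (-3)² = 9)
C*T = 80*9 = 720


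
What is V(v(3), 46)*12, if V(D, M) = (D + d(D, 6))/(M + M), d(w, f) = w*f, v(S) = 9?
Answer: 189/23 ≈ 8.2174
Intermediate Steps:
d(w, f) = f*w
V(D, M) = 7*D/(2*M) (V(D, M) = (D + 6*D)/(M + M) = (7*D)/((2*M)) = (7*D)*(1/(2*M)) = 7*D/(2*M))
V(v(3), 46)*12 = ((7/2)*9/46)*12 = ((7/2)*9*(1/46))*12 = (63/92)*12 = 189/23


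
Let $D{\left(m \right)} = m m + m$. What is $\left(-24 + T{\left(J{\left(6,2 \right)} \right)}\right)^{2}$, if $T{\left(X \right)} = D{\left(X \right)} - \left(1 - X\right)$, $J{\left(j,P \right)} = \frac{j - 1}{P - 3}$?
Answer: $100$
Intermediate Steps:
$D{\left(m \right)} = m + m^{2}$ ($D{\left(m \right)} = m^{2} + m = m + m^{2}$)
$J{\left(j,P \right)} = \frac{-1 + j}{-3 + P}$
$T{\left(X \right)} = -1 + X + X \left(1 + X\right)$ ($T{\left(X \right)} = X \left(1 + X\right) - \left(1 - X\right) = X \left(1 + X\right) + \left(-1 + X\right) = -1 + X + X \left(1 + X\right)$)
$\left(-24 + T{\left(J{\left(6,2 \right)} \right)}\right)^{2} = \left(-24 + \left(-1 + \frac{-1 + 6}{-3 + 2} + \frac{-1 + 6}{-3 + 2} \left(1 + \frac{-1 + 6}{-3 + 2}\right)\right)\right)^{2} = \left(-24 + \left(-1 + \frac{1}{-1} \cdot 5 + \frac{1}{-1} \cdot 5 \left(1 + \frac{1}{-1} \cdot 5\right)\right)\right)^{2} = \left(-24 - \left(6 - \left(-1\right) 5 \left(1 - 5\right)\right)\right)^{2} = \left(-24 - \left(6 + 5 \left(1 - 5\right)\right)\right)^{2} = \left(-24 - -14\right)^{2} = \left(-24 + 14\right)^{2} = \left(-10\right)^{2} = 100$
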